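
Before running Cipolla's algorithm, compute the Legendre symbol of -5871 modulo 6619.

-1

Reduce the numerator: -5871 ≡ 748 (mod 6619), so (-5871|6619) = (748|6619).
Factor out 2: 748 = 2^2·187. Since 6619 ≡ 3 (mod 8), (2|6619) = -1, and (2|6619)^2 = +1. Now have (187|6619).
Both 187 ≡ 3 and 6619 ≡ 3 (mod 4), so reciprocity gives (187|6619) = -(6619|187). Reduce: 6619 ≡ 74 (mod 187). Now have -(74|187).
Factor out 2: 74 = 2·37. Since 187 ≡ 3 (mod 8), (2|187) = -1. Now have (37|187).
37 ≡ 1 (mod 4), so quadratic reciprocity gives (37|187) = (187|37). Reduce: 187 ≡ 2 (mod 37). Now have (2|37).
Factor out 2: 2 = 2. Since 37 ≡ 5 (mod 8), (2|37) = -1. Now have -(1|37).
(1|37) = 1. Collecting the sign factors: -1.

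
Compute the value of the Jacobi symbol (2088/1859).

1

Reduce the numerator: 2088 ≡ 229 (mod 1859), so (2088/1859) = (229/1859).
229 ≡ 1 (mod 4), so quadratic reciprocity gives (229/1859) = (1859/229). Reduce: 1859 ≡ 27 (mod 229). Now have (27/229).
229 ≡ 1 (mod 4), so quadratic reciprocity gives (27/229) = (229/27). Reduce: 229 ≡ 13 (mod 27). Now have (13/27).
13 ≡ 1 (mod 4), so quadratic reciprocity gives (13/27) = (27/13). Reduce: 27 ≡ 1 (mod 13). Now have (1/13).
(1/13) = 1. Collecting the sign factors: 1.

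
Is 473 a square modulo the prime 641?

(473|641)
  = (641|473)    [QR: 473 ≡ 1 mod 4, sign kept]
  = (168|473)    [641 ≡ 168 mod 473]
  = (21|473)    [473 ≡ 1 mod 8 ⇒ (2|473)^3 = +1]
  = (473|21)    [QR: 21 ≡ 1 mod 4, sign kept]
  = (11|21)    [473 ≡ 11 mod 21]
  = (21|11)    [QR: 21 ≡ 1 mod 4, sign kept]
  = (10|11)    [21 ≡ 10 mod 11]
  = -(5|11)    [11 ≡ 3 mod 8 ⇒ (2|11) = -1]
  = -(11|5)    [QR: 5 ≡ 1 mod 4, sign kept]
  = -(1|5)    [11 ≡ 1 mod 5]
  = -1    [(1|5) = 1]
(473|641) = -1, and 641 is prime, so 473 is not a quadratic residue mod 641.

no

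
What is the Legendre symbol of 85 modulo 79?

Reduce the numerator: 85 ≡ 6 (mod 79), so (85|79) = (6|79).
Factor out 2: 6 = 2·3. Since 79 ≡ 7 (mod 8), (2|79) = +1. Now have (3|79).
Both 3 ≡ 3 and 79 ≡ 3 (mod 4), so reciprocity gives (3|79) = -(79|3). Reduce: 79 ≡ 1 (mod 3). Now have -(1|3).
(1|3) = 1. Collecting the sign factors: -1.

-1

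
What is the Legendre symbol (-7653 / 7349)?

Pull out -1: (-7653 / 7349) = (-1 / 7349)·(7653 / 7349). Since 7349 ≡ 1 (mod 4), (-1 / 7349) = +1. Now have (7653 / 7349).
Reduce the numerator: 7653 ≡ 304 (mod 7349), so (7653 / 7349) = (304 / 7349).
Factor out 2: 304 = 2^4·19. Since 7349 ≡ 5 (mod 8), (2 / 7349) = -1, and (2 / 7349)^4 = +1. Now have (19 / 7349).
7349 ≡ 1 (mod 4), so quadratic reciprocity gives (19 / 7349) = (7349 / 19). Reduce: 7349 ≡ 15 (mod 19). Now have (15 / 19).
Both 15 ≡ 3 and 19 ≡ 3 (mod 4), so reciprocity gives (15 / 19) = -(19 / 15). Reduce: 19 ≡ 4 (mod 15). Now have -(4 / 15).
Factor out 2: 4 = 2^2. Since 15 ≡ 7 (mod 8), (2 / 15) = +1, and (2 / 15)^2 = +1. Now have -(1 / 15).
(1 / 15) = 1. Collecting the sign factors: -1.

-1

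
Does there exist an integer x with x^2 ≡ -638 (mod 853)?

Reduce the numerator: -638 ≡ 215 (mod 853), so (-638|853) = (215|853).
853 ≡ 1 (mod 4), so quadratic reciprocity gives (215|853) = (853|215). Reduce: 853 ≡ 208 (mod 215). Now have (208|215).
Factor out 2: 208 = 2^4·13. Since 215 ≡ 7 (mod 8), (2|215) = +1, and (2|215)^4 = +1. Now have (13|215).
13 ≡ 1 (mod 4), so quadratic reciprocity gives (13|215) = (215|13). Reduce: 215 ≡ 7 (mod 13). Now have (7|13).
13 ≡ 1 (mod 4), so quadratic reciprocity gives (7|13) = (13|7). Reduce: 13 ≡ 6 (mod 7). Now have (6|7).
Factor out 2: 6 = 2·3. Since 7 ≡ 7 (mod 8), (2|7) = +1. Now have (3|7).
Both 3 ≡ 3 and 7 ≡ 3 (mod 4), so reciprocity gives (3|7) = -(7|3). Reduce: 7 ≡ 1 (mod 3). Now have -(1|3).
(1|3) = 1. Collecting the sign factors: -1.
The Legendre symbol is -1, so x^2 ≡ -638 (mod 853) has no solution.

no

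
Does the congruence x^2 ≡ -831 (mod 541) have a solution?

yes

(-831/541)
  = (251/541)    [-831 ≡ 251 mod 541]
  = (541/251)    [QR: 541 ≡ 1 mod 4, sign kept]
  = (39/251)    [541 ≡ 39 mod 251]
  = -(251/39)    [QR: both ≡ 3 mod 4, sign flips]
  = -(17/39)    [251 ≡ 17 mod 39]
  = -(39/17)    [QR: 17 ≡ 1 mod 4, sign kept]
  = -(5/17)    [39 ≡ 5 mod 17]
  = -(17/5)    [QR: 5 ≡ 1 mod 4, sign kept]
  = -(2/5)    [17 ≡ 2 mod 5]
  = (1/5)    [5 ≡ 5 mod 8 ⇒ (2/5) = -1]
  = 1    [(1/5) = 1]
(-831/541) = 1, and 541 is prime, so -831 is a quadratic residue mod 541.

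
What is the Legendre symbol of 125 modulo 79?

1

Reduce the numerator: 125 ≡ 46 (mod 79), so (125 / 79) = (46 / 79).
Factor out 2: 46 = 2·23. Since 79 ≡ 7 (mod 8), (2 / 79) = +1. Now have (23 / 79).
Both 23 ≡ 3 and 79 ≡ 3 (mod 4), so reciprocity gives (23 / 79) = -(79 / 23). Reduce: 79 ≡ 10 (mod 23). Now have -(10 / 23).
Factor out 2: 10 = 2·5. Since 23 ≡ 7 (mod 8), (2 / 23) = +1. Now have -(5 / 23).
5 ≡ 1 (mod 4), so quadratic reciprocity gives (5 / 23) = (23 / 5). Reduce: 23 ≡ 3 (mod 5). Now have -(3 / 5).
5 ≡ 1 (mod 4), so quadratic reciprocity gives (3 / 5) = (5 / 3). Reduce: 5 ≡ 2 (mod 3). Now have -(2 / 3).
Factor out 2: 2 = 2. Since 3 ≡ 3 (mod 8), (2 / 3) = -1. Now have (1 / 3).
(1 / 3) = 1. Collecting the sign factors: 1.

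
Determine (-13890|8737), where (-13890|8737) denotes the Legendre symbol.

1

Pull out -1: (-13890|8737) = (-1|8737)·(13890|8737). Since 8737 ≡ 1 (mod 4), (-1|8737) = +1. Now have (13890|8737).
Reduce the numerator: 13890 ≡ 5153 (mod 8737), so (13890|8737) = (5153|8737).
5153 ≡ 1 (mod 4), so quadratic reciprocity gives (5153|8737) = (8737|5153). Reduce: 8737 ≡ 3584 (mod 5153). Now have (3584|5153).
Factor out 2: 3584 = 2^9·7. Since 5153 ≡ 1 (mod 8), (2|5153) = +1, and (2|5153)^9 = +1. Now have (7|5153).
5153 ≡ 1 (mod 4), so quadratic reciprocity gives (7|5153) = (5153|7). Reduce: 5153 ≡ 1 (mod 7). Now have (1|7).
(1|7) = 1. Collecting the sign factors: 1.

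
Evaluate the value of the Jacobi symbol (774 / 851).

Factor out 2: 774 = 2·387. Since 851 ≡ 3 (mod 8), (2 / 851) = -1. Now have -(387 / 851).
Both 387 ≡ 3 and 851 ≡ 3 (mod 4), so reciprocity gives (387 / 851) = -(851 / 387). Reduce: 851 ≡ 77 (mod 387). Now have (77 / 387).
77 ≡ 1 (mod 4), so quadratic reciprocity gives (77 / 387) = (387 / 77). Reduce: 387 ≡ 2 (mod 77). Now have (2 / 77).
Factor out 2: 2 = 2. Since 77 ≡ 5 (mod 8), (2 / 77) = -1. Now have -(1 / 77).
(1 / 77) = 1. Collecting the sign factors: -1.

-1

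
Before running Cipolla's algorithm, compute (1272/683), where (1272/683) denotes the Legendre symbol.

-1

Reduce the numerator: 1272 ≡ 589 (mod 683), so (1272/683) = (589/683).
589 ≡ 1 (mod 4), so quadratic reciprocity gives (589/683) = (683/589). Reduce: 683 ≡ 94 (mod 589). Now have (94/589).
Factor out 2: 94 = 2·47. Since 589 ≡ 5 (mod 8), (2/589) = -1. Now have -(47/589).
589 ≡ 1 (mod 4), so quadratic reciprocity gives (47/589) = (589/47). Reduce: 589 ≡ 25 (mod 47). Now have -(25/47).
25 ≡ 1 (mod 4), so quadratic reciprocity gives (25/47) = (47/25). Reduce: 47 ≡ 22 (mod 25). Now have -(22/25).
Factor out 2: 22 = 2·11. Since 25 ≡ 1 (mod 8), (2/25) = +1. Now have -(11/25).
25 ≡ 1 (mod 4), so quadratic reciprocity gives (11/25) = (25/11). Reduce: 25 ≡ 3 (mod 11). Now have -(3/11).
Both 3 ≡ 3 and 11 ≡ 3 (mod 4), so reciprocity gives (3/11) = -(11/3). Reduce: 11 ≡ 2 (mod 3). Now have (2/3).
Factor out 2: 2 = 2. Since 3 ≡ 3 (mod 8), (2/3) = -1. Now have -(1/3).
(1/3) = 1. Collecting the sign factors: -1.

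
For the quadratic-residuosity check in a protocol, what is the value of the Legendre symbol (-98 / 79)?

-1

(-98 / 79)
  = -(98 / 79)    [79 ≡ 3 mod 4 ⇒ (-1 / 79) = -1]
  = -(19 / 79)    [98 ≡ 19 mod 79]
  = (79 / 19)    [QR: both ≡ 3 mod 4, sign flips]
  = (3 / 19)    [79 ≡ 3 mod 19]
  = -(19 / 3)    [QR: both ≡ 3 mod 4, sign flips]
  = -(1 / 3)    [19 ≡ 1 mod 3]
  = -1    [(1 / 3) = 1]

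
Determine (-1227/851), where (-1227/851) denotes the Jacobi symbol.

1

(-1227/851)
  = -(1227/851)    [851 ≡ 3 mod 4 ⇒ (-1/851) = -1]
  = -(376/851)    [1227 ≡ 376 mod 851]
  = (47/851)    [851 ≡ 3 mod 8 ⇒ (2/851)^3 = -1]
  = -(851/47)    [QR: both ≡ 3 mod 4, sign flips]
  = -(5/47)    [851 ≡ 5 mod 47]
  = -(47/5)    [QR: 5 ≡ 1 mod 4, sign kept]
  = -(2/5)    [47 ≡ 2 mod 5]
  = (1/5)    [5 ≡ 5 mod 8 ⇒ (2/5) = -1]
  = 1    [(1/5) = 1]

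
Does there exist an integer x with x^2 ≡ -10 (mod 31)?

no

Reduce the numerator: -10 ≡ 21 (mod 31), so (-10/31) = (21/31).
21 ≡ 1 (mod 4), so quadratic reciprocity gives (21/31) = (31/21). Reduce: 31 ≡ 10 (mod 21). Now have (10/21).
Factor out 2: 10 = 2·5. Since 21 ≡ 5 (mod 8), (2/21) = -1. Now have -(5/21).
5 ≡ 1 (mod 4), so quadratic reciprocity gives (5/21) = (21/5). Reduce: 21 ≡ 1 (mod 5). Now have -(1/5).
(1/5) = 1. Collecting the sign factors: -1.
The Legendre symbol is -1, so x^2 ≡ -10 (mod 31) has no solution.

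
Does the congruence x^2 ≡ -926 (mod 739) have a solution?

(-926|739)
  = (552|739)    [-926 ≡ 552 mod 739]
  = -(69|739)    [739 ≡ 3 mod 8 ⇒ (2|739)^3 = -1]
  = -(739|69)    [QR: 69 ≡ 1 mod 4, sign kept]
  = -(49|69)    [739 ≡ 49 mod 69]
  = -(69|49)    [QR: 49 ≡ 1 mod 4, sign kept]
  = -(20|49)    [69 ≡ 20 mod 49]
  = -(5|49)    [49 ≡ 1 mod 8 ⇒ (2|49)^2 = +1]
  = -(49|5)    [QR: 5 ≡ 1 mod 4, sign kept]
  = -(4|5)    [49 ≡ 4 mod 5]
  = -(1|5)    [5 ≡ 5 mod 8 ⇒ (2|5)^2 = +1]
  = -1    [(1|5) = 1]
(-926|739) = -1, and 739 is prime, so -926 is not a quadratic residue mod 739.

no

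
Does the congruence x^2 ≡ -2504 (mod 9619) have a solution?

(-2504/9619)
  = (7115/9619)    [-2504 ≡ 7115 mod 9619]
  = -(9619/7115)    [QR: both ≡ 3 mod 4, sign flips]
  = -(2504/7115)    [9619 ≡ 2504 mod 7115]
  = (313/7115)    [7115 ≡ 3 mod 8 ⇒ (2/7115)^3 = -1]
  = (7115/313)    [QR: 313 ≡ 1 mod 4, sign kept]
  = (229/313)    [7115 ≡ 229 mod 313]
  = (313/229)    [QR: 229 ≡ 1 mod 4, sign kept]
  = (84/229)    [313 ≡ 84 mod 229]
  = (21/229)    [229 ≡ 5 mod 8 ⇒ (2/229)^2 = +1]
  = (229/21)    [QR: 21 ≡ 1 mod 4, sign kept]
  = (19/21)    [229 ≡ 19 mod 21]
  = (21/19)    [QR: 21 ≡ 1 mod 4, sign kept]
  = (2/19)    [21 ≡ 2 mod 19]
  = -(1/19)    [19 ≡ 3 mod 8 ⇒ (2/19) = -1]
  = -1    [(1/19) = 1]
(-2504/9619) = -1, and 9619 is prime, so -2504 is not a quadratic residue mod 9619.

no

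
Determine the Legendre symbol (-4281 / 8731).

Reduce the numerator: -4281 ≡ 4450 (mod 8731), so (-4281 / 8731) = (4450 / 8731).
Factor out 2: 4450 = 2·2225. Since 8731 ≡ 3 (mod 8), (2 / 8731) = -1. Now have -(2225 / 8731).
2225 ≡ 1 (mod 4), so quadratic reciprocity gives (2225 / 8731) = (8731 / 2225). Reduce: 8731 ≡ 2056 (mod 2225). Now have -(2056 / 2225).
Factor out 2: 2056 = 2^3·257. Since 2225 ≡ 1 (mod 8), (2 / 2225) = +1, and (2 / 2225)^3 = +1. Now have -(257 / 2225).
257 ≡ 1 (mod 4), so quadratic reciprocity gives (257 / 2225) = (2225 / 257). Reduce: 2225 ≡ 169 (mod 257). Now have -(169 / 257).
169 ≡ 1 (mod 4), so quadratic reciprocity gives (169 / 257) = (257 / 169). Reduce: 257 ≡ 88 (mod 169). Now have -(88 / 169).
Factor out 2: 88 = 2^3·11. Since 169 ≡ 1 (mod 8), (2 / 169) = +1, and (2 / 169)^3 = +1. Now have -(11 / 169).
169 ≡ 1 (mod 4), so quadratic reciprocity gives (11 / 169) = (169 / 11). Reduce: 169 ≡ 4 (mod 11). Now have -(4 / 11).
Factor out 2: 4 = 2^2. Since 11 ≡ 3 (mod 8), (2 / 11) = -1, and (2 / 11)^2 = +1. Now have -(1 / 11).
(1 / 11) = 1. Collecting the sign factors: -1.

-1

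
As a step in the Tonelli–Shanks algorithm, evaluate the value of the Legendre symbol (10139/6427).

Reduce the numerator: 10139 ≡ 3712 (mod 6427), so (10139/6427) = (3712/6427).
Factor out 2: 3712 = 2^7·29. Since 6427 ≡ 3 (mod 8), (2/6427) = -1, and (2/6427)^7 = -1. Now have -(29/6427).
29 ≡ 1 (mod 4), so quadratic reciprocity gives (29/6427) = (6427/29). Reduce: 6427 ≡ 18 (mod 29). Now have -(18/29).
Factor out 2: 18 = 2·9. Since 29 ≡ 5 (mod 8), (2/29) = -1. Now have (9/29).
9 ≡ 1 (mod 4), so quadratic reciprocity gives (9/29) = (29/9). Reduce: 29 ≡ 2 (mod 9). Now have (2/9).
Factor out 2: 2 = 2. Since 9 ≡ 1 (mod 8), (2/9) = +1. Now have (1/9).
(1/9) = 1. Collecting the sign factors: 1.

1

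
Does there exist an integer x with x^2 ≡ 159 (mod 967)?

no

Both 159 ≡ 3 and 967 ≡ 3 (mod 4), so reciprocity gives (159|967) = -(967|159). Reduce: 967 ≡ 13 (mod 159). Now have -(13|159).
13 ≡ 1 (mod 4), so quadratic reciprocity gives (13|159) = (159|13). Reduce: 159 ≡ 3 (mod 13). Now have -(3|13).
13 ≡ 1 (mod 4), so quadratic reciprocity gives (3|13) = (13|3). Reduce: 13 ≡ 1 (mod 3). Now have -(1|3).
(1|3) = 1. Collecting the sign factors: -1.
The Legendre symbol is -1, so x^2 ≡ 159 (mod 967) has no solution.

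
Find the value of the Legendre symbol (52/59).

-1

(52/59)
  = (13/59)    [59 ≡ 3 mod 8 ⇒ (2/59)^2 = +1]
  = (59/13)    [QR: 13 ≡ 1 mod 4, sign kept]
  = (7/13)    [59 ≡ 7 mod 13]
  = (13/7)    [QR: 13 ≡ 1 mod 4, sign kept]
  = (6/7)    [13 ≡ 6 mod 7]
  = (3/7)    [7 ≡ 7 mod 8 ⇒ (2/7) = +1]
  = -(7/3)    [QR: both ≡ 3 mod 4, sign flips]
  = -(1/3)    [7 ≡ 1 mod 3]
  = -1    [(1/3) = 1]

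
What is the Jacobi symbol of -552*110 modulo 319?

By multiplicativity, (-552·110 / 319) = (-552 / 319)·(110 / 319).
First factor (-552 / 319):
Reduce the numerator: -552 ≡ 86 (mod 319), so (-552 / 319) = (86 / 319).
Factor out 2: 86 = 2·43. Since 319 ≡ 7 (mod 8), (2 / 319) = +1. Now have (43 / 319).
Both 43 ≡ 3 and 319 ≡ 3 (mod 4), so reciprocity gives (43 / 319) = -(319 / 43). Reduce: 319 ≡ 18 (mod 43). Now have -(18 / 43).
Factor out 2: 18 = 2·9. Since 43 ≡ 3 (mod 8), (2 / 43) = -1. Now have (9 / 43).
9 ≡ 1 (mod 4), so quadratic reciprocity gives (9 / 43) = (43 / 9). Reduce: 43 ≡ 7 (mod 9). Now have (7 / 9).
9 ≡ 1 (mod 4), so quadratic reciprocity gives (7 / 9) = (9 / 7). Reduce: 9 ≡ 2 (mod 7). Now have (2 / 7).
Factor out 2: 2 = 2. Since 7 ≡ 7 (mod 8), (2 / 7) = +1. Now have (1 / 7).
(1 / 7) = 1. Collecting the sign factors: 1.
Second factor (110 / 319):
Factor out 2: 110 = 2·55. Since 319 ≡ 7 (mod 8), (2 / 319) = +1. Now have (55 / 319).
Both 55 ≡ 3 and 319 ≡ 3 (mod 4), so reciprocity gives (55 / 319) = -(319 / 55). Reduce: 319 ≡ 44 (mod 55). Now have -(44 / 55).
Factor out 2: 44 = 2^2·11. Since 55 ≡ 7 (mod 8), (2 / 55) = +1, and (2 / 55)^2 = +1. Now have -(11 / 55).
Both 11 ≡ 3 and 55 ≡ 3 (mod 4), so reciprocity gives (11 / 55) = -(55 / 11). Reduce: 55 ≡ 0 (mod 11). Now have (0 / 11).
The numerator is now 0 with denominator 11 > 1: the symbol is 0.
Product: (1)·(0) = 0.

0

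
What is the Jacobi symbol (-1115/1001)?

1

Reduce the numerator: -1115 ≡ 887 (mod 1001), so (-1115/1001) = (887/1001).
1001 ≡ 1 (mod 4), so quadratic reciprocity gives (887/1001) = (1001/887). Reduce: 1001 ≡ 114 (mod 887). Now have (114/887).
Factor out 2: 114 = 2·57. Since 887 ≡ 7 (mod 8), (2/887) = +1. Now have (57/887).
57 ≡ 1 (mod 4), so quadratic reciprocity gives (57/887) = (887/57). Reduce: 887 ≡ 32 (mod 57). Now have (32/57).
Factor out 2: 32 = 2^5. Since 57 ≡ 1 (mod 8), (2/57) = +1, and (2/57)^5 = +1. Now have (1/57).
(1/57) = 1. Collecting the sign factors: 1.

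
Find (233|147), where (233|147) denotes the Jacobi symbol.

-1

(233|147)
  = (86|147)    [233 ≡ 86 mod 147]
  = -(43|147)    [147 ≡ 3 mod 8 ⇒ (2|147) = -1]
  = (147|43)    [QR: both ≡ 3 mod 4, sign flips]
  = (18|43)    [147 ≡ 18 mod 43]
  = -(9|43)    [43 ≡ 3 mod 8 ⇒ (2|43) = -1]
  = -(43|9)    [QR: 9 ≡ 1 mod 4, sign kept]
  = -(7|9)    [43 ≡ 7 mod 9]
  = -(9|7)    [QR: 9 ≡ 1 mod 4, sign kept]
  = -(2|7)    [9 ≡ 2 mod 7]
  = -(1|7)    [7 ≡ 7 mod 8 ⇒ (2|7) = +1]
  = -1    [(1|7) = 1]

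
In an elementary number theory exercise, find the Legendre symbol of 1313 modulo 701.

Reduce the numerator: 1313 ≡ 612 (mod 701), so (1313/701) = (612/701).
Factor out 2: 612 = 2^2·153. Since 701 ≡ 5 (mod 8), (2/701) = -1, and (2/701)^2 = +1. Now have (153/701).
153 ≡ 1 (mod 4), so quadratic reciprocity gives (153/701) = (701/153). Reduce: 701 ≡ 89 (mod 153). Now have (89/153).
89 ≡ 1 (mod 4), so quadratic reciprocity gives (89/153) = (153/89). Reduce: 153 ≡ 64 (mod 89). Now have (64/89).
Factor out 2: 64 = 2^6. Since 89 ≡ 1 (mod 8), (2/89) = +1, and (2/89)^6 = +1. Now have (1/89).
(1/89) = 1. Collecting the sign factors: 1.

1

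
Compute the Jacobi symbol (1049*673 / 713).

-1

By multiplicativity, (1049·673 / 713) = (1049 / 713)·(673 / 713).
First factor (1049 / 713):
Reduce the numerator: 1049 ≡ 336 (mod 713), so (1049 / 713) = (336 / 713).
Factor out 2: 336 = 2^4·21. Since 713 ≡ 1 (mod 8), (2 / 713) = +1, and (2 / 713)^4 = +1. Now have (21 / 713).
21 ≡ 1 (mod 4), so quadratic reciprocity gives (21 / 713) = (713 / 21). Reduce: 713 ≡ 20 (mod 21). Now have (20 / 21).
Factor out 2: 20 = 2^2·5. Since 21 ≡ 5 (mod 8), (2 / 21) = -1, and (2 / 21)^2 = +1. Now have (5 / 21).
5 ≡ 1 (mod 4), so quadratic reciprocity gives (5 / 21) = (21 / 5). Reduce: 21 ≡ 1 (mod 5). Now have (1 / 5).
(1 / 5) = 1. Collecting the sign factors: 1.
Second factor (673 / 713):
673 ≡ 1 (mod 4), so quadratic reciprocity gives (673 / 713) = (713 / 673). Reduce: 713 ≡ 40 (mod 673). Now have (40 / 673).
Factor out 2: 40 = 2^3·5. Since 673 ≡ 1 (mod 8), (2 / 673) = +1, and (2 / 673)^3 = +1. Now have (5 / 673).
5 ≡ 1 (mod 4), so quadratic reciprocity gives (5 / 673) = (673 / 5). Reduce: 673 ≡ 3 (mod 5). Now have (3 / 5).
5 ≡ 1 (mod 4), so quadratic reciprocity gives (3 / 5) = (5 / 3). Reduce: 5 ≡ 2 (mod 3). Now have (2 / 3).
Factor out 2: 2 = 2. Since 3 ≡ 3 (mod 8), (2 / 3) = -1. Now have -(1 / 3).
(1 / 3) = 1. Collecting the sign factors: -1.
Product: (1)·(-1) = -1.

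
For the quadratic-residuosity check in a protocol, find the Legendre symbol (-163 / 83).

Reduce the numerator: -163 ≡ 3 (mod 83), so (-163 / 83) = (3 / 83).
Both 3 ≡ 3 and 83 ≡ 3 (mod 4), so reciprocity gives (3 / 83) = -(83 / 3). Reduce: 83 ≡ 2 (mod 3). Now have -(2 / 3).
Factor out 2: 2 = 2. Since 3 ≡ 3 (mod 8), (2 / 3) = -1. Now have (1 / 3).
(1 / 3) = 1. Collecting the sign factors: 1.

1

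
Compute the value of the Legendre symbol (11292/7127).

(11292/7127)
  = (4165/7127)    [11292 ≡ 4165 mod 7127]
  = (7127/4165)    [QR: 4165 ≡ 1 mod 4, sign kept]
  = (2962/4165)    [7127 ≡ 2962 mod 4165]
  = -(1481/4165)    [4165 ≡ 5 mod 8 ⇒ (2/4165) = -1]
  = -(4165/1481)    [QR: 1481 ≡ 1 mod 4, sign kept]
  = -(1203/1481)    [4165 ≡ 1203 mod 1481]
  = -(1481/1203)    [QR: 1481 ≡ 1 mod 4, sign kept]
  = -(278/1203)    [1481 ≡ 278 mod 1203]
  = (139/1203)    [1203 ≡ 3 mod 8 ⇒ (2/1203) = -1]
  = -(1203/139)    [QR: both ≡ 3 mod 4, sign flips]
  = -(91/139)    [1203 ≡ 91 mod 139]
  = (139/91)    [QR: both ≡ 3 mod 4, sign flips]
  = (48/91)    [139 ≡ 48 mod 91]
  = (3/91)    [91 ≡ 3 mod 8 ⇒ (2/91)^4 = +1]
  = -(91/3)    [QR: both ≡ 3 mod 4, sign flips]
  = -(1/3)    [91 ≡ 1 mod 3]
  = -1    [(1/3) = 1]

-1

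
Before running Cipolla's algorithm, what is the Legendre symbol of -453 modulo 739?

Reduce the numerator: -453 ≡ 286 (mod 739), so (-453 / 739) = (286 / 739).
Factor out 2: 286 = 2·143. Since 739 ≡ 3 (mod 8), (2 / 739) = -1. Now have -(143 / 739).
Both 143 ≡ 3 and 739 ≡ 3 (mod 4), so reciprocity gives (143 / 739) = -(739 / 143). Reduce: 739 ≡ 24 (mod 143). Now have (24 / 143).
Factor out 2: 24 = 2^3·3. Since 143 ≡ 7 (mod 8), (2 / 143) = +1, and (2 / 143)^3 = +1. Now have (3 / 143).
Both 3 ≡ 3 and 143 ≡ 3 (mod 4), so reciprocity gives (3 / 143) = -(143 / 3). Reduce: 143 ≡ 2 (mod 3). Now have -(2 / 3).
Factor out 2: 2 = 2. Since 3 ≡ 3 (mod 8), (2 / 3) = -1. Now have (1 / 3).
(1 / 3) = 1. Collecting the sign factors: 1.

1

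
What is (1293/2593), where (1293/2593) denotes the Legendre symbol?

-1

(1293/2593)
  = (2593/1293)    [QR: 1293 ≡ 1 mod 4, sign kept]
  = (7/1293)    [2593 ≡ 7 mod 1293]
  = (1293/7)    [QR: 1293 ≡ 1 mod 4, sign kept]
  = (5/7)    [1293 ≡ 5 mod 7]
  = (7/5)    [QR: 5 ≡ 1 mod 4, sign kept]
  = (2/5)    [7 ≡ 2 mod 5]
  = -(1/5)    [5 ≡ 5 mod 8 ⇒ (2/5) = -1]
  = -1    [(1/5) = 1]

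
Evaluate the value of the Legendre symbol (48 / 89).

Factor out 2: 48 = 2^4·3. Since 89 ≡ 1 (mod 8), (2 / 89) = +1, and (2 / 89)^4 = +1. Now have (3 / 89).
89 ≡ 1 (mod 4), so quadratic reciprocity gives (3 / 89) = (89 / 3). Reduce: 89 ≡ 2 (mod 3). Now have (2 / 3).
Factor out 2: 2 = 2. Since 3 ≡ 3 (mod 8), (2 / 3) = -1. Now have -(1 / 3).
(1 / 3) = 1. Collecting the sign factors: -1.

-1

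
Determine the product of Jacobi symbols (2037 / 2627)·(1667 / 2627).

By multiplicativity, (2037·1667 / 2627) = (2037 / 2627)·(1667 / 2627).
First factor (2037 / 2627):
2037 ≡ 1 (mod 4), so quadratic reciprocity gives (2037 / 2627) = (2627 / 2037). Reduce: 2627 ≡ 590 (mod 2037). Now have (590 / 2037).
Factor out 2: 590 = 2·295. Since 2037 ≡ 5 (mod 8), (2 / 2037) = -1. Now have -(295 / 2037).
2037 ≡ 1 (mod 4), so quadratic reciprocity gives (295 / 2037) = (2037 / 295). Reduce: 2037 ≡ 267 (mod 295). Now have -(267 / 295).
Both 267 ≡ 3 and 295 ≡ 3 (mod 4), so reciprocity gives (267 / 295) = -(295 / 267). Reduce: 295 ≡ 28 (mod 267). Now have (28 / 267).
Factor out 2: 28 = 2^2·7. Since 267 ≡ 3 (mod 8), (2 / 267) = -1, and (2 / 267)^2 = +1. Now have (7 / 267).
Both 7 ≡ 3 and 267 ≡ 3 (mod 4), so reciprocity gives (7 / 267) = -(267 / 7). Reduce: 267 ≡ 1 (mod 7). Now have -(1 / 7).
(1 / 7) = 1. Collecting the sign factors: -1.
Second factor (1667 / 2627):
Both 1667 ≡ 3 and 2627 ≡ 3 (mod 4), so reciprocity gives (1667 / 2627) = -(2627 / 1667). Reduce: 2627 ≡ 960 (mod 1667). Now have -(960 / 1667).
Factor out 2: 960 = 2^6·15. Since 1667 ≡ 3 (mod 8), (2 / 1667) = -1, and (2 / 1667)^6 = +1. Now have -(15 / 1667).
Both 15 ≡ 3 and 1667 ≡ 3 (mod 4), so reciprocity gives (15 / 1667) = -(1667 / 15). Reduce: 1667 ≡ 2 (mod 15). Now have (2 / 15).
Factor out 2: 2 = 2. Since 15 ≡ 7 (mod 8), (2 / 15) = +1. Now have (1 / 15).
(1 / 15) = 1. Collecting the sign factors: 1.
Product: (-1)·(1) = -1.

-1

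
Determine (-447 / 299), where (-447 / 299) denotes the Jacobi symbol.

(-447 / 299)
  = (151 / 299)    [-447 ≡ 151 mod 299]
  = -(299 / 151)    [QR: both ≡ 3 mod 4, sign flips]
  = -(148 / 151)    [299 ≡ 148 mod 151]
  = -(37 / 151)    [151 ≡ 7 mod 8 ⇒ (2 / 151)^2 = +1]
  = -(151 / 37)    [QR: 37 ≡ 1 mod 4, sign kept]
  = -(3 / 37)    [151 ≡ 3 mod 37]
  = -(37 / 3)    [QR: 37 ≡ 1 mod 4, sign kept]
  = -(1 / 3)    [37 ≡ 1 mod 3]
  = -1    [(1 / 3) = 1]

-1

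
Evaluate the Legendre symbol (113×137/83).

-1

By multiplicativity, (113·137/83) = (113/83)·(137/83).
First factor (113/83):
(113/83)
  = (30/83)    [113 ≡ 30 mod 83]
  = -(15/83)    [83 ≡ 3 mod 8 ⇒ (2/83) = -1]
  = (83/15)    [QR: both ≡ 3 mod 4, sign flips]
  = (8/15)    [83 ≡ 8 mod 15]
  = (1/15)    [15 ≡ 7 mod 8 ⇒ (2/15)^3 = +1]
  = 1    [(1/15) = 1]
Second factor (137/83):
(137/83)
  = (54/83)    [137 ≡ 54 mod 83]
  = -(27/83)    [83 ≡ 3 mod 8 ⇒ (2/83) = -1]
  = (83/27)    [QR: both ≡ 3 mod 4, sign flips]
  = (2/27)    [83 ≡ 2 mod 27]
  = -(1/27)    [27 ≡ 3 mod 8 ⇒ (2/27) = -1]
  = -1    [(1/27) = 1]
Product: (1)·(-1) = -1.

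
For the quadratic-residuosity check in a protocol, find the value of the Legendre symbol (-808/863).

1

(-808/863)
  = (55/863)    [-808 ≡ 55 mod 863]
  = -(863/55)    [QR: both ≡ 3 mod 4, sign flips]
  = -(38/55)    [863 ≡ 38 mod 55]
  = -(19/55)    [55 ≡ 7 mod 8 ⇒ (2/55) = +1]
  = (55/19)    [QR: both ≡ 3 mod 4, sign flips]
  = (17/19)    [55 ≡ 17 mod 19]
  = (19/17)    [QR: 17 ≡ 1 mod 4, sign kept]
  = (2/17)    [19 ≡ 2 mod 17]
  = (1/17)    [17 ≡ 1 mod 8 ⇒ (2/17) = +1]
  = 1    [(1/17) = 1]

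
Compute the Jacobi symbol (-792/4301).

0

(-792/4301)
  = (3509/4301)    [-792 ≡ 3509 mod 4301]
  = (4301/3509)    [QR: 3509 ≡ 1 mod 4, sign kept]
  = (792/3509)    [4301 ≡ 792 mod 3509]
  = -(99/3509)    [3509 ≡ 5 mod 8 ⇒ (2/3509)^3 = -1]
  = -(3509/99)    [QR: 3509 ≡ 1 mod 4, sign kept]
  = -(44/99)    [3509 ≡ 44 mod 99]
  = -(11/99)    [99 ≡ 3 mod 8 ⇒ (2/99)^2 = +1]
  = (99/11)    [QR: both ≡ 3 mod 4, sign flips]
  = (0/11)    [99 ≡ 0 mod 11]
  = 0    [numerator 0, gcd > 1]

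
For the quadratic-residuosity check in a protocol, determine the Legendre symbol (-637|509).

Reduce the numerator: -637 ≡ 381 (mod 509), so (-637|509) = (381|509).
381 ≡ 1 (mod 4), so quadratic reciprocity gives (381|509) = (509|381). Reduce: 509 ≡ 128 (mod 381). Now have (128|381).
Factor out 2: 128 = 2^7. Since 381 ≡ 5 (mod 8), (2|381) = -1, and (2|381)^7 = -1. Now have -(1|381).
(1|381) = 1. Collecting the sign factors: -1.

-1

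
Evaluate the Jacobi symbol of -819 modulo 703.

Pull out -1: (-819/703) = (-1/703)·(819/703). Since 703 ≡ 3 (mod 4), (-1/703) = -1. Now have -(819/703).
Reduce the numerator: 819 ≡ 116 (mod 703), so (819/703) = (116/703).
Factor out 2: 116 = 2^2·29. Since 703 ≡ 7 (mod 8), (2/703) = +1, and (2/703)^2 = +1. Now have -(29/703).
29 ≡ 1 (mod 4), so quadratic reciprocity gives (29/703) = (703/29). Reduce: 703 ≡ 7 (mod 29). Now have -(7/29).
29 ≡ 1 (mod 4), so quadratic reciprocity gives (7/29) = (29/7). Reduce: 29 ≡ 1 (mod 7). Now have -(1/7).
(1/7) = 1. Collecting the sign factors: -1.

-1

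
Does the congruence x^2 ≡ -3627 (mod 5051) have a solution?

Reduce the numerator: -3627 ≡ 1424 (mod 5051), so (-3627/5051) = (1424/5051).
Factor out 2: 1424 = 2^4·89. Since 5051 ≡ 3 (mod 8), (2/5051) = -1, and (2/5051)^4 = +1. Now have (89/5051).
89 ≡ 1 (mod 4), so quadratic reciprocity gives (89/5051) = (5051/89). Reduce: 5051 ≡ 67 (mod 89). Now have (67/89).
89 ≡ 1 (mod 4), so quadratic reciprocity gives (67/89) = (89/67). Reduce: 89 ≡ 22 (mod 67). Now have (22/67).
Factor out 2: 22 = 2·11. Since 67 ≡ 3 (mod 8), (2/67) = -1. Now have -(11/67).
Both 11 ≡ 3 and 67 ≡ 3 (mod 4), so reciprocity gives (11/67) = -(67/11). Reduce: 67 ≡ 1 (mod 11). Now have (1/11).
(1/11) = 1. Collecting the sign factors: 1.
The Legendre symbol is 1, so x^2 ≡ -3627 (mod 5051) has solution.

yes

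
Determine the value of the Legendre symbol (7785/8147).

7785 ≡ 1 (mod 4), so quadratic reciprocity gives (7785/8147) = (8147/7785). Reduce: 8147 ≡ 362 (mod 7785). Now have (362/7785).
Factor out 2: 362 = 2·181. Since 7785 ≡ 1 (mod 8), (2/7785) = +1. Now have (181/7785).
181 ≡ 1 (mod 4), so quadratic reciprocity gives (181/7785) = (7785/181). Reduce: 7785 ≡ 2 (mod 181). Now have (2/181).
Factor out 2: 2 = 2. Since 181 ≡ 5 (mod 8), (2/181) = -1. Now have -(1/181).
(1/181) = 1. Collecting the sign factors: -1.

-1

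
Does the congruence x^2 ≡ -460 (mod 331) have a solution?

(-460/331)
  = (202/331)    [-460 ≡ 202 mod 331]
  = -(101/331)    [331 ≡ 3 mod 8 ⇒ (2/331) = -1]
  = -(331/101)    [QR: 101 ≡ 1 mod 4, sign kept]
  = -(28/101)    [331 ≡ 28 mod 101]
  = -(7/101)    [101 ≡ 5 mod 8 ⇒ (2/101)^2 = +1]
  = -(101/7)    [QR: 101 ≡ 1 mod 4, sign kept]
  = -(3/7)    [101 ≡ 3 mod 7]
  = (7/3)    [QR: both ≡ 3 mod 4, sign flips]
  = (1/3)    [7 ≡ 1 mod 3]
  = 1    [(1/3) = 1]
(-460/331) = 1, and 331 is prime, so -460 is a quadratic residue mod 331.

yes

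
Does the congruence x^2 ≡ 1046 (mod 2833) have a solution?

no

(1046|2833)
  = (523|2833)    [2833 ≡ 1 mod 8 ⇒ (2|2833) = +1]
  = (2833|523)    [QR: 2833 ≡ 1 mod 4, sign kept]
  = (218|523)    [2833 ≡ 218 mod 523]
  = -(109|523)    [523 ≡ 3 mod 8 ⇒ (2|523) = -1]
  = -(523|109)    [QR: 109 ≡ 1 mod 4, sign kept]
  = -(87|109)    [523 ≡ 87 mod 109]
  = -(109|87)    [QR: 109 ≡ 1 mod 4, sign kept]
  = -(22|87)    [109 ≡ 22 mod 87]
  = -(11|87)    [87 ≡ 7 mod 8 ⇒ (2|87) = +1]
  = (87|11)    [QR: both ≡ 3 mod 4, sign flips]
  = (10|11)    [87 ≡ 10 mod 11]
  = -(5|11)    [11 ≡ 3 mod 8 ⇒ (2|11) = -1]
  = -(11|5)    [QR: 5 ≡ 1 mod 4, sign kept]
  = -(1|5)    [11 ≡ 1 mod 5]
  = -1    [(1|5) = 1]
(1046|2833) = -1, and 2833 is prime, so 1046 is not a quadratic residue mod 2833.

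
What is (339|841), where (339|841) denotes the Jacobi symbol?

(339|841)
  = (841|339)    [QR: 841 ≡ 1 mod 4, sign kept]
  = (163|339)    [841 ≡ 163 mod 339]
  = -(339|163)    [QR: both ≡ 3 mod 4, sign flips]
  = -(13|163)    [339 ≡ 13 mod 163]
  = -(163|13)    [QR: 13 ≡ 1 mod 4, sign kept]
  = -(7|13)    [163 ≡ 7 mod 13]
  = -(13|7)    [QR: 13 ≡ 1 mod 4, sign kept]
  = -(6|7)    [13 ≡ 6 mod 7]
  = -(3|7)    [7 ≡ 7 mod 8 ⇒ (2|7) = +1]
  = (7|3)    [QR: both ≡ 3 mod 4, sign flips]
  = (1|3)    [7 ≡ 1 mod 3]
  = 1    [(1|3) = 1]

1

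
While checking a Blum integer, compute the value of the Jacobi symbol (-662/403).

1

(-662/403)
  = (144/403)    [-662 ≡ 144 mod 403]
  = (9/403)    [403 ≡ 3 mod 8 ⇒ (2/403)^4 = +1]
  = (403/9)    [QR: 9 ≡ 1 mod 4, sign kept]
  = (7/9)    [403 ≡ 7 mod 9]
  = (9/7)    [QR: 9 ≡ 1 mod 4, sign kept]
  = (2/7)    [9 ≡ 2 mod 7]
  = (1/7)    [7 ≡ 7 mod 8 ⇒ (2/7) = +1]
  = 1    [(1/7) = 1]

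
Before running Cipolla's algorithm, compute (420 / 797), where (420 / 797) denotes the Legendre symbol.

-1

Factor out 2: 420 = 2^2·105. Since 797 ≡ 5 (mod 8), (2 / 797) = -1, and (2 / 797)^2 = +1. Now have (105 / 797).
105 ≡ 1 (mod 4), so quadratic reciprocity gives (105 / 797) = (797 / 105). Reduce: 797 ≡ 62 (mod 105). Now have (62 / 105).
Factor out 2: 62 = 2·31. Since 105 ≡ 1 (mod 8), (2 / 105) = +1. Now have (31 / 105).
105 ≡ 1 (mod 4), so quadratic reciprocity gives (31 / 105) = (105 / 31). Reduce: 105 ≡ 12 (mod 31). Now have (12 / 31).
Factor out 2: 12 = 2^2·3. Since 31 ≡ 7 (mod 8), (2 / 31) = +1, and (2 / 31)^2 = +1. Now have (3 / 31).
Both 3 ≡ 3 and 31 ≡ 3 (mod 4), so reciprocity gives (3 / 31) = -(31 / 3). Reduce: 31 ≡ 1 (mod 3). Now have -(1 / 3).
(1 / 3) = 1. Collecting the sign factors: -1.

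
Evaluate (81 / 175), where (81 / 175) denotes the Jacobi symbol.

1

81 ≡ 1 (mod 4), so quadratic reciprocity gives (81 / 175) = (175 / 81). Reduce: 175 ≡ 13 (mod 81). Now have (13 / 81).
13 ≡ 1 (mod 4), so quadratic reciprocity gives (13 / 81) = (81 / 13). Reduce: 81 ≡ 3 (mod 13). Now have (3 / 13).
13 ≡ 1 (mod 4), so quadratic reciprocity gives (3 / 13) = (13 / 3). Reduce: 13 ≡ 1 (mod 3). Now have (1 / 3).
(1 / 3) = 1. Collecting the sign factors: 1.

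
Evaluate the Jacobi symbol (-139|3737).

(-139|3737)
  = (139|3737)    [3737 ≡ 1 mod 4 ⇒ (-1|3737) = +1]
  = (3737|139)    [QR: 3737 ≡ 1 mod 4, sign kept]
  = (123|139)    [3737 ≡ 123 mod 139]
  = -(139|123)    [QR: both ≡ 3 mod 4, sign flips]
  = -(16|123)    [139 ≡ 16 mod 123]
  = -(1|123)    [123 ≡ 3 mod 8 ⇒ (2|123)^4 = +1]
  = -1    [(1|123) = 1]

-1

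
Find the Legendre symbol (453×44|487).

By multiplicativity, (453·44|487) = (453|487)·(44|487).
First factor (453|487):
453 ≡ 1 (mod 4), so quadratic reciprocity gives (453|487) = (487|453). Reduce: 487 ≡ 34 (mod 453). Now have (34|453).
Factor out 2: 34 = 2·17. Since 453 ≡ 5 (mod 8), (2|453) = -1. Now have -(17|453).
17 ≡ 1 (mod 4), so quadratic reciprocity gives (17|453) = (453|17). Reduce: 453 ≡ 11 (mod 17). Now have -(11|17).
17 ≡ 1 (mod 4), so quadratic reciprocity gives (11|17) = (17|11). Reduce: 17 ≡ 6 (mod 11). Now have -(6|11).
Factor out 2: 6 = 2·3. Since 11 ≡ 3 (mod 8), (2|11) = -1. Now have (3|11).
Both 3 ≡ 3 and 11 ≡ 3 (mod 4), so reciprocity gives (3|11) = -(11|3). Reduce: 11 ≡ 2 (mod 3). Now have -(2|3).
Factor out 2: 2 = 2. Since 3 ≡ 3 (mod 8), (2|3) = -1. Now have (1|3).
(1|3) = 1. Collecting the sign factors: 1.
Second factor (44|487):
Factor out 2: 44 = 2^2·11. Since 487 ≡ 7 (mod 8), (2|487) = +1, and (2|487)^2 = +1. Now have (11|487).
Both 11 ≡ 3 and 487 ≡ 3 (mod 4), so reciprocity gives (11|487) = -(487|11). Reduce: 487 ≡ 3 (mod 11). Now have -(3|11).
Both 3 ≡ 3 and 11 ≡ 3 (mod 4), so reciprocity gives (3|11) = -(11|3). Reduce: 11 ≡ 2 (mod 3). Now have (2|3).
Factor out 2: 2 = 2. Since 3 ≡ 3 (mod 8), (2|3) = -1. Now have -(1|3).
(1|3) = 1. Collecting the sign factors: -1.
Product: (1)·(-1) = -1.

-1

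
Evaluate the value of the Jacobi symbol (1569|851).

Reduce the numerator: 1569 ≡ 718 (mod 851), so (1569|851) = (718|851).
Factor out 2: 718 = 2·359. Since 851 ≡ 3 (mod 8), (2|851) = -1. Now have -(359|851).
Both 359 ≡ 3 and 851 ≡ 3 (mod 4), so reciprocity gives (359|851) = -(851|359). Reduce: 851 ≡ 133 (mod 359). Now have (133|359).
133 ≡ 1 (mod 4), so quadratic reciprocity gives (133|359) = (359|133). Reduce: 359 ≡ 93 (mod 133). Now have (93|133).
93 ≡ 1 (mod 4), so quadratic reciprocity gives (93|133) = (133|93). Reduce: 133 ≡ 40 (mod 93). Now have (40|93).
Factor out 2: 40 = 2^3·5. Since 93 ≡ 5 (mod 8), (2|93) = -1, and (2|93)^3 = -1. Now have -(5|93).
5 ≡ 1 (mod 4), so quadratic reciprocity gives (5|93) = (93|5). Reduce: 93 ≡ 3 (mod 5). Now have -(3|5).
5 ≡ 1 (mod 4), so quadratic reciprocity gives (3|5) = (5|3). Reduce: 5 ≡ 2 (mod 3). Now have -(2|3).
Factor out 2: 2 = 2. Since 3 ≡ 3 (mod 8), (2|3) = -1. Now have (1|3).
(1|3) = 1. Collecting the sign factors: 1.

1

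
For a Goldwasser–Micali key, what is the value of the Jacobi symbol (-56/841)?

(-56/841)
  = (56/841)    [841 ≡ 1 mod 4 ⇒ (-1/841) = +1]
  = (7/841)    [841 ≡ 1 mod 8 ⇒ (2/841)^3 = +1]
  = (841/7)    [QR: 841 ≡ 1 mod 4, sign kept]
  = (1/7)    [841 ≡ 1 mod 7]
  = 1    [(1/7) = 1]

1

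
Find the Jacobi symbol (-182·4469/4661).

By multiplicativity, (-182·4469/4661) = (-182/4661)·(4469/4661).
First factor (-182/4661):
(-182/4661)
  = (4479/4661)    [-182 ≡ 4479 mod 4661]
  = (4661/4479)    [QR: 4661 ≡ 1 mod 4, sign kept]
  = (182/4479)    [4661 ≡ 182 mod 4479]
  = (91/4479)    [4479 ≡ 7 mod 8 ⇒ (2/4479) = +1]
  = -(4479/91)    [QR: both ≡ 3 mod 4, sign flips]
  = -(20/91)    [4479 ≡ 20 mod 91]
  = -(5/91)    [91 ≡ 3 mod 8 ⇒ (2/91)^2 = +1]
  = -(91/5)    [QR: 5 ≡ 1 mod 4, sign kept]
  = -(1/5)    [91 ≡ 1 mod 5]
  = -1    [(1/5) = 1]
Second factor (4469/4661):
(4469/4661)
  = (4661/4469)    [QR: 4469 ≡ 1 mod 4, sign kept]
  = (192/4469)    [4661 ≡ 192 mod 4469]
  = (3/4469)    [4469 ≡ 5 mod 8 ⇒ (2/4469)^6 = +1]
  = (4469/3)    [QR: 4469 ≡ 1 mod 4, sign kept]
  = (2/3)    [4469 ≡ 2 mod 3]
  = -(1/3)    [3 ≡ 3 mod 8 ⇒ (2/3) = -1]
  = -1    [(1/3) = 1]
Product: (-1)·(-1) = 1.

1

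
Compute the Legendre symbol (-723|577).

-1

Reduce the numerator: -723 ≡ 431 (mod 577), so (-723|577) = (431|577).
577 ≡ 1 (mod 4), so quadratic reciprocity gives (431|577) = (577|431). Reduce: 577 ≡ 146 (mod 431). Now have (146|431).
Factor out 2: 146 = 2·73. Since 431 ≡ 7 (mod 8), (2|431) = +1. Now have (73|431).
73 ≡ 1 (mod 4), so quadratic reciprocity gives (73|431) = (431|73). Reduce: 431 ≡ 66 (mod 73). Now have (66|73).
Factor out 2: 66 = 2·33. Since 73 ≡ 1 (mod 8), (2|73) = +1. Now have (33|73).
33 ≡ 1 (mod 4), so quadratic reciprocity gives (33|73) = (73|33). Reduce: 73 ≡ 7 (mod 33). Now have (7|33).
33 ≡ 1 (mod 4), so quadratic reciprocity gives (7|33) = (33|7). Reduce: 33 ≡ 5 (mod 7). Now have (5|7).
5 ≡ 1 (mod 4), so quadratic reciprocity gives (5|7) = (7|5). Reduce: 7 ≡ 2 (mod 5). Now have (2|5).
Factor out 2: 2 = 2. Since 5 ≡ 5 (mod 8), (2|5) = -1. Now have -(1|5).
(1|5) = 1. Collecting the sign factors: -1.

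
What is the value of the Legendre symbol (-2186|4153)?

(-2186|4153)
  = (1967|4153)    [-2186 ≡ 1967 mod 4153]
  = (4153|1967)    [QR: 4153 ≡ 1 mod 4, sign kept]
  = (219|1967)    [4153 ≡ 219 mod 1967]
  = -(1967|219)    [QR: both ≡ 3 mod 4, sign flips]
  = -(215|219)    [1967 ≡ 215 mod 219]
  = (219|215)    [QR: both ≡ 3 mod 4, sign flips]
  = (4|215)    [219 ≡ 4 mod 215]
  = (1|215)    [215 ≡ 7 mod 8 ⇒ (2|215)^2 = +1]
  = 1    [(1|215) = 1]

1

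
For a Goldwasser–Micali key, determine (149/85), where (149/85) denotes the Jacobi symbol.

1

(149/85)
  = (64/85)    [149 ≡ 64 mod 85]
  = (1/85)    [85 ≡ 5 mod 8 ⇒ (2/85)^6 = +1]
  = 1    [(1/85) = 1]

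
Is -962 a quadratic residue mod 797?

yes

Reduce the numerator: -962 ≡ 632 (mod 797), so (-962|797) = (632|797).
Factor out 2: 632 = 2^3·79. Since 797 ≡ 5 (mod 8), (2|797) = -1, and (2|797)^3 = -1. Now have -(79|797).
797 ≡ 1 (mod 4), so quadratic reciprocity gives (79|797) = (797|79). Reduce: 797 ≡ 7 (mod 79). Now have -(7|79).
Both 7 ≡ 3 and 79 ≡ 3 (mod 4), so reciprocity gives (7|79) = -(79|7). Reduce: 79 ≡ 2 (mod 7). Now have (2|7).
Factor out 2: 2 = 2. Since 7 ≡ 7 (mod 8), (2|7) = +1. Now have (1|7).
(1|7) = 1. Collecting the sign factors: 1.
(-962|797) = 1, and 797 is prime, so -962 is a quadratic residue mod 797.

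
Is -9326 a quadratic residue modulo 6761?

Reduce the numerator: -9326 ≡ 4196 (mod 6761), so (-9326/6761) = (4196/6761).
Factor out 2: 4196 = 2^2·1049. Since 6761 ≡ 1 (mod 8), (2/6761) = +1, and (2/6761)^2 = +1. Now have (1049/6761).
1049 ≡ 1 (mod 4), so quadratic reciprocity gives (1049/6761) = (6761/1049). Reduce: 6761 ≡ 467 (mod 1049). Now have (467/1049).
1049 ≡ 1 (mod 4), so quadratic reciprocity gives (467/1049) = (1049/467). Reduce: 1049 ≡ 115 (mod 467). Now have (115/467).
Both 115 ≡ 3 and 467 ≡ 3 (mod 4), so reciprocity gives (115/467) = -(467/115). Reduce: 467 ≡ 7 (mod 115). Now have -(7/115).
Both 7 ≡ 3 and 115 ≡ 3 (mod 4), so reciprocity gives (7/115) = -(115/7). Reduce: 115 ≡ 3 (mod 7). Now have (3/7).
Both 3 ≡ 3 and 7 ≡ 3 (mod 4), so reciprocity gives (3/7) = -(7/3). Reduce: 7 ≡ 1 (mod 3). Now have -(1/3).
(1/3) = 1. Collecting the sign factors: -1.
The Legendre symbol is -1, so x^2 ≡ -9326 (mod 6761) has no solution.

no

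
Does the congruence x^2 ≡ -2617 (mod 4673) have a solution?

(-2617/4673)
  = (2056/4673)    [-2617 ≡ 2056 mod 4673]
  = (257/4673)    [4673 ≡ 1 mod 8 ⇒ (2/4673)^3 = +1]
  = (4673/257)    [QR: 257 ≡ 1 mod 4, sign kept]
  = (47/257)    [4673 ≡ 47 mod 257]
  = (257/47)    [QR: 257 ≡ 1 mod 4, sign kept]
  = (22/47)    [257 ≡ 22 mod 47]
  = (11/47)    [47 ≡ 7 mod 8 ⇒ (2/47) = +1]
  = -(47/11)    [QR: both ≡ 3 mod 4, sign flips]
  = -(3/11)    [47 ≡ 3 mod 11]
  = (11/3)    [QR: both ≡ 3 mod 4, sign flips]
  = (2/3)    [11 ≡ 2 mod 3]
  = -(1/3)    [3 ≡ 3 mod 8 ⇒ (2/3) = -1]
  = -1    [(1/3) = 1]
The Legendre symbol is -1, so x^2 ≡ -2617 (mod 4673) has no solution.

no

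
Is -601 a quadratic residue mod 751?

Reduce the numerator: -601 ≡ 150 (mod 751), so (-601/751) = (150/751).
Factor out 2: 150 = 2·75. Since 751 ≡ 7 (mod 8), (2/751) = +1. Now have (75/751).
Both 75 ≡ 3 and 751 ≡ 3 (mod 4), so reciprocity gives (75/751) = -(751/75). Reduce: 751 ≡ 1 (mod 75). Now have -(1/75).
(1/75) = 1. Collecting the sign factors: -1.
(-601/751) = -1, and 751 is prime, so -601 is not a quadratic residue mod 751.

no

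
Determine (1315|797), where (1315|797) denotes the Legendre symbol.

(1315|797)
  = (518|797)    [1315 ≡ 518 mod 797]
  = -(259|797)    [797 ≡ 5 mod 8 ⇒ (2|797) = -1]
  = -(797|259)    [QR: 797 ≡ 1 mod 4, sign kept]
  = -(20|259)    [797 ≡ 20 mod 259]
  = -(5|259)    [259 ≡ 3 mod 8 ⇒ (2|259)^2 = +1]
  = -(259|5)    [QR: 5 ≡ 1 mod 4, sign kept]
  = -(4|5)    [259 ≡ 4 mod 5]
  = -(1|5)    [5 ≡ 5 mod 8 ⇒ (2|5)^2 = +1]
  = -1    [(1|5) = 1]

-1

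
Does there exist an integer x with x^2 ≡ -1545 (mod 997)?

yes

Pull out -1: (-1545|997) = (-1|997)·(1545|997). Since 997 ≡ 1 (mod 4), (-1|997) = +1. Now have (1545|997).
Reduce the numerator: 1545 ≡ 548 (mod 997), so (1545|997) = (548|997).
Factor out 2: 548 = 2^2·137. Since 997 ≡ 5 (mod 8), (2|997) = -1, and (2|997)^2 = +1. Now have (137|997).
137 ≡ 1 (mod 4), so quadratic reciprocity gives (137|997) = (997|137). Reduce: 997 ≡ 38 (mod 137). Now have (38|137).
Factor out 2: 38 = 2·19. Since 137 ≡ 1 (mod 8), (2|137) = +1. Now have (19|137).
137 ≡ 1 (mod 4), so quadratic reciprocity gives (19|137) = (137|19). Reduce: 137 ≡ 4 (mod 19). Now have (4|19).
Factor out 2: 4 = 2^2. Since 19 ≡ 3 (mod 8), (2|19) = -1, and (2|19)^2 = +1. Now have (1|19).
(1|19) = 1. Collecting the sign factors: 1.
(-1545|997) = 1, and 997 is prime, so -1545 is a quadratic residue mod 997.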